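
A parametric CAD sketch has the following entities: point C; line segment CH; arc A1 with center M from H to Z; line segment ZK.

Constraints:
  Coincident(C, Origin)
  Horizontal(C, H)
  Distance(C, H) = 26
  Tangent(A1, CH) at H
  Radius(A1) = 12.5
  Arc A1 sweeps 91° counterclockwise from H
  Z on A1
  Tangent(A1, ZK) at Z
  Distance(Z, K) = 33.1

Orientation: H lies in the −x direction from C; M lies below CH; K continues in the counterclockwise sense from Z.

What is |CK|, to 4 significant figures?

59.47

C is at the origin; CH is horizontal with |CH| = 26.0 and H on the −x side, so H = (-26.00, 0.000). Since A1 is tangent to CH there, MH ⟂ CH, so M = H + (0, -12.5) = (-26.00, -12.50). On A1, H sits at bearing 90° from M; a 91° counterclockwise sweep puts Z at bearing 181°, so Z = M + 12.5·(cos 181°, sin 181°) = (-38.50, -12.72). Since A1 is tangent to ZK there, MZ ⟂ ZK, so ZK runs along (−sin 181°, cos 181°); with |ZK| = 33.1, K = (-37.92, -45.81). Then |CK| = |K − C| = 59.47.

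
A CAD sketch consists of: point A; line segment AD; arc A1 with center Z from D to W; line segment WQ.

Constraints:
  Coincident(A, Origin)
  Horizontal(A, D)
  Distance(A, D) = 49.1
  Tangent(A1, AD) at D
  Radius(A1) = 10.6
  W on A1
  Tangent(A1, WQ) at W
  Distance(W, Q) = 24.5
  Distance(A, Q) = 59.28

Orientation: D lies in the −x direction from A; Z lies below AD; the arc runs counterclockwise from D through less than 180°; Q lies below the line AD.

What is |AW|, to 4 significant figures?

60.43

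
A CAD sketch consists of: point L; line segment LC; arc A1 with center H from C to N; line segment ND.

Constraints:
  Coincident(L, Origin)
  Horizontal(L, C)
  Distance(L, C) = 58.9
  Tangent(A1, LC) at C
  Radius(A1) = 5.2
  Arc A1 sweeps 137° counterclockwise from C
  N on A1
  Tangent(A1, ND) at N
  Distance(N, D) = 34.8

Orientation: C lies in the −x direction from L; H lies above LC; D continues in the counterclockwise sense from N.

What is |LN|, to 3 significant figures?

56.1

L is at the origin; L and C share the same y with |LC| = 58.9 and C on the −x side, so C = (-58.9, 0.00). A1 meets LC tangentially, so HC is at right angles to LC, so H = C + (0, 5.2) = (-58.9, 5.20). On A1, C sits at bearing -90° from H; a 137° counterclockwise sweep puts N at bearing 47°, so N = H + 5.2·(cos 47°, sin 47°) = (-55.4, 9.00). Then |LN| = |N − L| = 56.1.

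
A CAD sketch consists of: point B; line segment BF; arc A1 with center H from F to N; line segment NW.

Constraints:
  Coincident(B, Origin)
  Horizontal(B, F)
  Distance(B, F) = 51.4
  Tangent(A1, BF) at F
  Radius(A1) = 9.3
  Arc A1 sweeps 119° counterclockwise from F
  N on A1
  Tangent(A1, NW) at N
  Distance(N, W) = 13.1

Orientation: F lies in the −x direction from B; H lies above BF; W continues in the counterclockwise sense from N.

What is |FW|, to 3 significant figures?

25.3

B is at the origin; BF is horizontal with |BF| = 51.4 and F on the −x side, so F = (-51.4, 0.00). The tangent condition forces HF to be normal to BF, so H = F + (0, 9.3) = (-51.4, 9.30). On A1, F sits at bearing -90° from H; a 119° counterclockwise sweep puts N at bearing 29°, so N = H + 9.3·(cos 29°, sin 29°) = (-43.3, 13.8). The tangent condition forces HN to be normal to NW, so NW runs along (−sin 29°, cos 29°); with |NW| = 13.1, W = (-49.6, 25.3). Then |FW| = |W − F| = 25.3.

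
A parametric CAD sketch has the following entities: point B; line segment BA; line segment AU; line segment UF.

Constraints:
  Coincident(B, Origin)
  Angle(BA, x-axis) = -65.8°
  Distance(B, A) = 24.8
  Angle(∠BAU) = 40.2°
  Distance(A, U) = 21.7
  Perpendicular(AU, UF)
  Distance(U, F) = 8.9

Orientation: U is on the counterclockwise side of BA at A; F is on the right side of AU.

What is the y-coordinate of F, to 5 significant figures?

-4.2144

∠BAU = 40.2°, so AU runs at -65.8° + (180° − 40.2°) = 74.000° from the x-axis; with |AU| = 21.7, U = A + 21.7·(cos 74.000°, sin 74.000°) = (16.147, -1.7612). AU is perpendicular to UF; with |UF| = 8.9 on the right of AU, F = U + 8.9·(0.96126, -0.27564) = (24.703, -4.2144). So F.y = -4.2144.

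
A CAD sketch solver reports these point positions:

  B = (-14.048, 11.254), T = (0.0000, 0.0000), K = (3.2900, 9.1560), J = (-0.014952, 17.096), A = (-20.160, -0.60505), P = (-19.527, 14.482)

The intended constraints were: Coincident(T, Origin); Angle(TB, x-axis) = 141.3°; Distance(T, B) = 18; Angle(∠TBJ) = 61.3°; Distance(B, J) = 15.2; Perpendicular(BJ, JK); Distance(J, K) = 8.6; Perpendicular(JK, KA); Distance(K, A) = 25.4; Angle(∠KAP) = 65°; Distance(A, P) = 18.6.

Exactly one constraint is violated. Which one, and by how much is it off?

Distance(A, P) = 18.6 — off by 3.50.

T = (0.00, 0.00) ✓; TB at 141.3° ✓; |TB| = 18.00 ✓; ∠TBJ = 61.30° ✓; |BJ| = 15.20 ✓; ∠(BJ, JK) = 90.00° ✓; |JK| = 8.600 ✓; ∠(JK, KA) = 90.00° ✓; |KA| = 25.40 ✓; ∠KAP = 65.00° ✓; |AP| = 15.10 ✗.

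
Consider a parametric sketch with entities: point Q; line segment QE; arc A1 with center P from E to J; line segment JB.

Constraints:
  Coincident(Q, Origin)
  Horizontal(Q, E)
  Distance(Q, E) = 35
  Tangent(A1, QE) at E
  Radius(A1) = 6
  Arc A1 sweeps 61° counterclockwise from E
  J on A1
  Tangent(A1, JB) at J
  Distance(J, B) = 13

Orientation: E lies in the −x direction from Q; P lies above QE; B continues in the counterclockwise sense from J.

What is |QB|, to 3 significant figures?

27.6

Q is at the origin; Q and E share the same y with |QE| = 35.0 and E on the −x side, so E = (-35.0, 0.00). A1 meets QE tangentially, so PE is at right angles to QE, so P = E + (0, 6) = (-35.0, 6.00). On A1, E sits at bearing -90° from P; a 61° counterclockwise sweep puts J at bearing -29°, so J = P + 6.0·(cos -29°, sin -29°) = (-29.8, 3.09). Since A1 is tangent to JB there, PJ ⟂ JB, so JB runs along (−sin -29°, cos -29°); with |JB| = 13.0, B = (-23.4, 14.5). Then |QB| = |B − Q| = 27.6.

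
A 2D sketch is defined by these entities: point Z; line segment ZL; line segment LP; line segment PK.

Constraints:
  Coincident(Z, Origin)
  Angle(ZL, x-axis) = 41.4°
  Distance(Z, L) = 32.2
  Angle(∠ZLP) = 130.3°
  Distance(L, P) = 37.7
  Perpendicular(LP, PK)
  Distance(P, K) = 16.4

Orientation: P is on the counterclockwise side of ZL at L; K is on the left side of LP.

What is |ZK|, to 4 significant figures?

59.09

Z is at the origin; ZL runs at 41.4° with length 32.2, so L = 32.2·(cos 41.4°, sin 41.4°) = (24.15, 21.29). ∠ZLP = 130.3°, so LP runs at 41.4° + (180° − 130.3°) = 91.10° from the x-axis; with |LP| = 37.7, P = L + 37.7·(cos 91.10°, sin 91.10°) = (23.43, 58.99). LP ⟂ PK; with |PK| = 16.4 on the left of LP, K = P + 16.4·(-0.9998, -0.01920) = (7.033, 58.67). Then |ZK| = |K − Z| = 59.09.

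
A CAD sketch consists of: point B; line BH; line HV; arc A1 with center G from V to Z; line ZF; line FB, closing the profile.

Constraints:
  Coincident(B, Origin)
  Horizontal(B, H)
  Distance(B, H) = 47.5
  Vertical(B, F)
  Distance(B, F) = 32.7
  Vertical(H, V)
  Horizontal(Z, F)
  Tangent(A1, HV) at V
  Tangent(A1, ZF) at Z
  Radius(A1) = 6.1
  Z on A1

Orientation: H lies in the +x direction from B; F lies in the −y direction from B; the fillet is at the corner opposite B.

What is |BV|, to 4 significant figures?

54.44

B is at the origin; BH is horizontal with |BH| = 47.5 and H on the +x side, so H = (47.50, 0.000). BF is vertical with |BF| = 32.7 and F on the −y side, so F = (0.000, -32.70). The virtual corner opposite B is at (47.50, -32.70). Since A1 is tangent to HV there, GV ⟂ HV and the tangent condition forces GZ to be normal to ZF, with radius 6.1, so the center G sits 6.1 in from both sides at G = (41.40, -26.60). That places the tangent points at V = (47.50, -26.60) on HV and Z = (41.40, -32.70) on ZF. Then |BV| = |V − B| = 54.44.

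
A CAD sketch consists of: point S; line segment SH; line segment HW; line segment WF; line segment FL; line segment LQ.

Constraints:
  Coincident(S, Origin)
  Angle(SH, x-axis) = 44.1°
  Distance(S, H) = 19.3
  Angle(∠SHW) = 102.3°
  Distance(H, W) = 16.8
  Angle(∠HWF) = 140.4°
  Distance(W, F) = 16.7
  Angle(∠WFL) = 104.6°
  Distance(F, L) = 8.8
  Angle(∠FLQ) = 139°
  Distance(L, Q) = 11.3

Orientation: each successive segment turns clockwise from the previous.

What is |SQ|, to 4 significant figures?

20.21

S is at the origin; SH runs at 44.1° with length 19.3, so H = (13.86, 13.43). ∠SHW = 102.3° gives HW at -33.60° from the x-axis; with |HW| = 16.8, W = (27.85, 4.134). ∠HWF = 140.4° gives WF at -73.20° from the x-axis; with |WF| = 16.7, F = (32.68, -11.85). ∠WFL = 104.6° gives FL at -148.6° from the x-axis; with |FL| = 8.8, L = (25.17, -16.44). ∠FLQ = 139.0° gives LQ at 170.4° from the x-axis; with |LQ| = 11.3, Q = (14.03, -14.55). Then |SQ| = |Q − S| = 20.21.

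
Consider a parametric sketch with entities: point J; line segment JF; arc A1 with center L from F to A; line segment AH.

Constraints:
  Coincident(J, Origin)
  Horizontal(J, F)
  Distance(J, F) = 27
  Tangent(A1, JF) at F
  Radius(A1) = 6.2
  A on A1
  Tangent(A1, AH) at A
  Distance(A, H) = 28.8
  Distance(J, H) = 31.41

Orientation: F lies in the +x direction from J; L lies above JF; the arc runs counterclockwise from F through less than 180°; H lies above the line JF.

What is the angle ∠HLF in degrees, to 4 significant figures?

143.6°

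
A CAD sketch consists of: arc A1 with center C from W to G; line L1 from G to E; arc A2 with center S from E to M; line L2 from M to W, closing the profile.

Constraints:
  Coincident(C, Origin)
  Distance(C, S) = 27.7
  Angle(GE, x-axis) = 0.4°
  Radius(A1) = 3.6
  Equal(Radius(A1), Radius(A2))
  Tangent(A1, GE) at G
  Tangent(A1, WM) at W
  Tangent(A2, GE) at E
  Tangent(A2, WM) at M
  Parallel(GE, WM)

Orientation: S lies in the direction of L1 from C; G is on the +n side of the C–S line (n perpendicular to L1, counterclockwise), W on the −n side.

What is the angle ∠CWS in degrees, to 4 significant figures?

82.60°

C is at the origin and S lies 27.7 along u from C, so S = 27.7·u = (27.70, 0.1934). Tangency of A1 to both parallel lines with radius 3.6 puts G and W at C ± 3.6·n: G = (-0.02513, 3.600), W = (0.02513, -3.600). Then cos ∠CWS = WC·WS / (|WC||WS|), giving 82.60°.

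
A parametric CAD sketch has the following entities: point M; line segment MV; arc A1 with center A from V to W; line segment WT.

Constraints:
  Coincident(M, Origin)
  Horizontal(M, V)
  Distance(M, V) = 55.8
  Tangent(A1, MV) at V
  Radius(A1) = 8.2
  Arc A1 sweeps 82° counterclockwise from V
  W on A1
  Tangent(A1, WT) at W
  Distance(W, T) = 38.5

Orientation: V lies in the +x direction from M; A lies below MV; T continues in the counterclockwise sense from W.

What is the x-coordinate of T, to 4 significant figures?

42.32

M is at the origin; MV is horizontal with |MV| = 55.8 and V on the +x side, so V = (55.80, 0.000). The tangent condition forces AV to be normal to MV, so A = V + (0, -8.2) = (55.80, -8.200). On A1, V sits at bearing 90° from A; an 82° counterclockwise sweep puts W at bearing 172°, so W = A + 8.2·(cos 172°, sin 172°) = (47.68, -7.059). A1 meets WT tangentially, so AW is at right angles to WT, so WT runs along (−sin 172°, cos 172°); with |WT| = 38.5, T = (42.32, -45.18). So T.x = 42.32.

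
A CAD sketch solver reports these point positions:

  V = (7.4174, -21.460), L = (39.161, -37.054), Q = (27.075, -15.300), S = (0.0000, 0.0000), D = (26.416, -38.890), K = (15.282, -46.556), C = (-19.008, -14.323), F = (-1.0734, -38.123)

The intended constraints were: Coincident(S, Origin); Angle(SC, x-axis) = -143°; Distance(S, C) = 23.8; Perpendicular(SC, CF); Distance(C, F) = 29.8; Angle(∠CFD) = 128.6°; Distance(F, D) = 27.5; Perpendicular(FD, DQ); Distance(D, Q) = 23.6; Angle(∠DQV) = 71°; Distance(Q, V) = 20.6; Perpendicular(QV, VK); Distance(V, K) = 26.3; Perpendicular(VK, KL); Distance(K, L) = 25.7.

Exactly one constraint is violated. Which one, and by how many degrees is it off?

Perpendicular(VK, KL) — off by 4.30°.

S = (0.00, 0.00) ✓; SC at -143.0° ✓; |SC| = 23.80 ✓; ∠(SC, CF) = 90.00° ✓; |CF| = 29.80 ✓; ∠CFD = 128.6° ✓; |FD| = 27.50 ✓; ∠(FD, DQ) = 90.00° ✓; |DQ| = 23.60 ✓; ∠DQV = 71.00° ✓; |QV| = 20.60 ✓; ∠(QV, VK) = 90.00° ✓; |VK| = 26.30 ✓; ∠(VK, KL) = 94.30° ✗; |KL| = 25.70 ✓.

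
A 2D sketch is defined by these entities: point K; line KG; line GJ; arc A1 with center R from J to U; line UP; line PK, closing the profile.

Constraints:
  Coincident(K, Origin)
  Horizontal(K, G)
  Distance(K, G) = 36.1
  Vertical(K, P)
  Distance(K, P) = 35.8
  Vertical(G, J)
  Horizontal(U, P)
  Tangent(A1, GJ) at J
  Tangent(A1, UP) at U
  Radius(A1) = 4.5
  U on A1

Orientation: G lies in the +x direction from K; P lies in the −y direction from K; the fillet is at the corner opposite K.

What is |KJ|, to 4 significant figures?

47.78

The virtual corner opposite K is at (36.10, -35.80). Tangency of A1 to GJ means the radius RJ is perpendicular to GJ and since A1 is tangent to UP there, RU ⟂ UP, with radius 4.5, so the center R sits 4.5 in from both sides at R = (31.60, -31.30). That places the tangent points at J = (36.10, -31.30) on GJ and U = (31.60, -35.80) on UP. Then |KJ| = |J − K| = 47.78.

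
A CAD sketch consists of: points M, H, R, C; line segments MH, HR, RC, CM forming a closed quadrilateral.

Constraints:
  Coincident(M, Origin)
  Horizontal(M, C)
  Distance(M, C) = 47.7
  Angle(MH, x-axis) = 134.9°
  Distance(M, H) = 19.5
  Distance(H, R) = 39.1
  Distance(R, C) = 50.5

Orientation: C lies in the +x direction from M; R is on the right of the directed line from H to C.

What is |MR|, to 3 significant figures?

22.0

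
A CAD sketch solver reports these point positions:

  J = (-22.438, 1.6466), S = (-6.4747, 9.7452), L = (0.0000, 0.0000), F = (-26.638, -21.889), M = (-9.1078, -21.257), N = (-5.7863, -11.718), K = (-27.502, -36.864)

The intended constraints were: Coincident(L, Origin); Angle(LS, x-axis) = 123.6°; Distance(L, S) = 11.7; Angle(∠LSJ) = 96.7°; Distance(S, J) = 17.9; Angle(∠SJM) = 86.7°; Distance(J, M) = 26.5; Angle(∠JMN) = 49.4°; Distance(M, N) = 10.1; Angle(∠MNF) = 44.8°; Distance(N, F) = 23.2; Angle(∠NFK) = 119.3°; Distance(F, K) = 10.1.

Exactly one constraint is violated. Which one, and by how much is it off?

Distance(F, K) = 10.1 — off by 4.90.

L = (0.00, 0.00) ✓; LS at 123.6° ✓; |LS| = 11.70 ✓; ∠LSJ = 96.70° ✓; |SJ| = 17.90 ✓; ∠SJM = 86.70° ✓; |JM| = 26.50 ✓; ∠JMN = 49.40° ✓; |MN| = 10.10 ✓; ∠MNF = 44.80° ✓; |NF| = 23.20 ✓; ∠NFK = 119.3° ✓; |FK| = 15.00 ✗.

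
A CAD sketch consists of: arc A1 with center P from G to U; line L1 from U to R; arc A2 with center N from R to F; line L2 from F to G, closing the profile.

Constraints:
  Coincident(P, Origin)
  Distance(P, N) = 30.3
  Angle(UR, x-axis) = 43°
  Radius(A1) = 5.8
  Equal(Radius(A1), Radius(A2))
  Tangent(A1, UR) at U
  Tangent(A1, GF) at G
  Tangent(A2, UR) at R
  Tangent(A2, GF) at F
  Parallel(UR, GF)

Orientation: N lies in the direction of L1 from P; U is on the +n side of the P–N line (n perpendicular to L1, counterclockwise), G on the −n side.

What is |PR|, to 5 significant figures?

30.850

The slot axis is L1's direction at 43.0°, so u = (cos 43.0°, sin 43.0°) = (0.73135, 0.68200) and n = (−sin 43.0°, cos 43.0°) = (-0.68200, 0.73135). P is at the origin and N lies 30.3 along u from P, so N = 30.3·u = (22.160, 20.665). Tangency of A1 to both parallel lines with radius 5.8 puts U and G at P ± 5.8·n: U = (-3.9556, 4.2419), G = (3.9556, -4.2419). Equal radii place R and F the same way about N: R = N + 5.8·n = (18.204, 24.906), F = N − 5.8·n = (26.116, 16.423). Then |PR| = |R − P| = 30.850.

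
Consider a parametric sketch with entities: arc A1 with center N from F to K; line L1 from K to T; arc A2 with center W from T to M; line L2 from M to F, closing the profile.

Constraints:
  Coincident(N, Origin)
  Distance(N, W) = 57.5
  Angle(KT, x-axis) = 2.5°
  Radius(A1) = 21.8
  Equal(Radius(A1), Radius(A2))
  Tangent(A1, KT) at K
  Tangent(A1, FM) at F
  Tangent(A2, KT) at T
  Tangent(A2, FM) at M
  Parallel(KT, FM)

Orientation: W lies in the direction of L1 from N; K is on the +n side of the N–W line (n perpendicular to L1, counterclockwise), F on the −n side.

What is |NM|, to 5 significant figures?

61.494

The slot axis is L1's direction at 2.5°, so u = (cos 2.5°, sin 2.5°) = (0.99905, 0.043619) and n = (−sin 2.5°, cos 2.5°) = (-0.043619, 0.99905). N is at the origin and W lies 57.5 along u from N, so W = 57.5·u = (57.445, 2.5081). Tangency of A1 to both parallel lines with radius 21.8 puts K and F at N ± 21.8·n: K = (-0.95090, 21.779), F = (0.95090, -21.779). Equal radii place T and M the same way about W: T = W + 21.8·n = (56.494, 24.287), M = W − 21.8·n = (58.396, -19.271). Then |NM| = |M − N| = 61.494.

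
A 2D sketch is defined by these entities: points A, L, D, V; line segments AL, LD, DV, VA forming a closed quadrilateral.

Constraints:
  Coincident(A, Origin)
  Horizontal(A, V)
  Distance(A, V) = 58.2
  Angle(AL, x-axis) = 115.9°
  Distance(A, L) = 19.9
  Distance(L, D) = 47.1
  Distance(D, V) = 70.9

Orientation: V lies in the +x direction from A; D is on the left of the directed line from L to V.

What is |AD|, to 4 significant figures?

59.92

Checks: |AV| = 58.20 ✓; |AL| = 19.90 ✓; |LD| = 47.10 ✓; |DV| = 70.90 ✓.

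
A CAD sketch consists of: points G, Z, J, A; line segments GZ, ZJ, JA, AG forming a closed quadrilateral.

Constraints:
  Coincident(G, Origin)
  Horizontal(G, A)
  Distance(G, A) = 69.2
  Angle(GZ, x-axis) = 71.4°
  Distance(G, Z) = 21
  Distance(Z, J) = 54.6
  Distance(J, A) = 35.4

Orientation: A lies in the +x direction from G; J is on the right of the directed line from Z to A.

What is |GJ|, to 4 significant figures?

47.08

Checks: |ZJ| = 54.60 ✓; |JA| = 35.40 ✓.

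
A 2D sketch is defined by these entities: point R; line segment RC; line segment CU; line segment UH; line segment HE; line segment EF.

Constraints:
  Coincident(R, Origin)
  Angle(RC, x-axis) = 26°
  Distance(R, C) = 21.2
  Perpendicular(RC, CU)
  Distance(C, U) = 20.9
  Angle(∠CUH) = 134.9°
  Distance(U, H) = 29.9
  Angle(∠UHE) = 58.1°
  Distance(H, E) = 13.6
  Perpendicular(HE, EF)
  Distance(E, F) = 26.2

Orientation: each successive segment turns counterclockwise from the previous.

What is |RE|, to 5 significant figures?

28.914

R is at the origin; RC runs at 26.0° with length 21.2, so C = (19.054, 9.2935). The perpendicularity gives CU at right angles to RC, so CU runs at 116.00°; with |CU| = 20.9, U = (9.8925, 28.078). ∠CUH = 134.9° gives UH at 161.10° from the x-axis; with |UH| = 29.9, H = (-18.395, 37.763). ∠UHE = 58.1° gives HE at -77.000° from the x-axis; with |HE| = 13.6, E = (-15.336, 24.512). Then |RE| = |E − R| = 28.914.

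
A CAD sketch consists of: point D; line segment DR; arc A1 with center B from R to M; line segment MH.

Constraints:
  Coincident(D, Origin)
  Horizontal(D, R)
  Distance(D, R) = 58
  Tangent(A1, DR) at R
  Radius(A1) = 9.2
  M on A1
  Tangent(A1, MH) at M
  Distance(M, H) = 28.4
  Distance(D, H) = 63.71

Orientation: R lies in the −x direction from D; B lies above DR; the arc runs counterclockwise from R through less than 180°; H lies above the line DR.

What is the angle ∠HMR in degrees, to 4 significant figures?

132.8°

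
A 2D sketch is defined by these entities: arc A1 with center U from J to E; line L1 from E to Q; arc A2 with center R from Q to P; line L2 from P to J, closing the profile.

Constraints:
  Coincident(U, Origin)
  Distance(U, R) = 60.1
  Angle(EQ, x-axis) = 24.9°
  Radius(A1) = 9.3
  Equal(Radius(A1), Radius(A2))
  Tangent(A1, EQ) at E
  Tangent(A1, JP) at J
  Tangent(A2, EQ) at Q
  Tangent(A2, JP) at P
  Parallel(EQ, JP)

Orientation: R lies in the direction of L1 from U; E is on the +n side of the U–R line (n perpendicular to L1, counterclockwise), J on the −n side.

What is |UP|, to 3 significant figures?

60.8

Tangency of A1 to both parallel lines with radius 9.3 puts E and J at U ± 9.3·n: E = (-3.92, 8.44), J = (3.92, -8.44). Equal radii place Q and P the same way about R: Q = R + 9.3·n = (50.6, 33.7), P = R − 9.3·n = (58.4, 16.9). Then |UP| = |P − U| = 60.8.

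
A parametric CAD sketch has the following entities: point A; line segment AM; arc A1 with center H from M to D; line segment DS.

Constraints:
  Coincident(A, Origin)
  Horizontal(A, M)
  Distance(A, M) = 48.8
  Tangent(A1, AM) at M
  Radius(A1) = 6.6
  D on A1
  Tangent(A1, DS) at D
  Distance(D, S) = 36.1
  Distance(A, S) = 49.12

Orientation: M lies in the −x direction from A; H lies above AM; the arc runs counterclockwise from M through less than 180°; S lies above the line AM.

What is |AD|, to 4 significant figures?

42.80

Checks: |AM| = 48.80 ✓; |HD| = 6.600 ✓; ∠(HD, DS) = 90.00° ✓; |DS| = 36.10 ✓; |AS| = 49.12 ✓.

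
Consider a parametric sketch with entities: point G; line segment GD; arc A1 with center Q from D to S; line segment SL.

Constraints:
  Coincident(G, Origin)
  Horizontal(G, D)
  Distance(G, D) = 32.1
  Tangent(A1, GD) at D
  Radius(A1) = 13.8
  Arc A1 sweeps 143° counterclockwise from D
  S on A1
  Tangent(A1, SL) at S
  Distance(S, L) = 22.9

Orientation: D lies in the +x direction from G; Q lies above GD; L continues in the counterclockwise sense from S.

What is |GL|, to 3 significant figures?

44.5

G is at the origin; G and D share the same y with |GD| = 32.1 and D on the +x side, so D = (32.1, 0.00). A1 meets GD tangentially, so QD is at right angles to GD, so Q = D + (0, 13.8) = (32.1, 13.8). On A1, D sits at bearing -90° from Q; a 143° counterclockwise sweep puts S at bearing 53°, so S = Q + 13.8·(cos 53°, sin 53°) = (40.4, 24.8). Tangency of A1 to SL means the radius QS is perpendicular to SL, so SL runs along (−sin 53°, cos 53°); with |SL| = 22.9, L = (22.1, 38.6). Then |GL| = |L − G| = 44.5.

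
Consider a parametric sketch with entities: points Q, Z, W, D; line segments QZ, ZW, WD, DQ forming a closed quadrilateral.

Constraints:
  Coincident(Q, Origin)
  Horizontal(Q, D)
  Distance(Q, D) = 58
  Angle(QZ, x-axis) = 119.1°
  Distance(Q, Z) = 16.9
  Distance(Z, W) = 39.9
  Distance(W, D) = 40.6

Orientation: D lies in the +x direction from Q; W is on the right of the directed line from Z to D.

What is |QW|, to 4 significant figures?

24.04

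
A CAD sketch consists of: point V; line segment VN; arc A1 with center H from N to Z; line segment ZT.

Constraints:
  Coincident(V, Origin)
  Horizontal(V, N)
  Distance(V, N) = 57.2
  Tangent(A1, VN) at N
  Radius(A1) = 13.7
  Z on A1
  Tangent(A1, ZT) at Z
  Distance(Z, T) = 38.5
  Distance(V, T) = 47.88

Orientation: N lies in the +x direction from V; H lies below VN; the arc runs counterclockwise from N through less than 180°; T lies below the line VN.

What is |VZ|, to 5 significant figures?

45.854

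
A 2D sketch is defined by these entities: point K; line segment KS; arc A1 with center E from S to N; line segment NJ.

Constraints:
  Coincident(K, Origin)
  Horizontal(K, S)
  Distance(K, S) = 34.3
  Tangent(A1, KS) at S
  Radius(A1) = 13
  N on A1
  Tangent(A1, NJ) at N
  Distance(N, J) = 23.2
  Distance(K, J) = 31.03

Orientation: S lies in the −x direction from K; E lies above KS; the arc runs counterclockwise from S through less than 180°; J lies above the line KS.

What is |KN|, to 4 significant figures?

23.75

Checks: |EN| = 13.00 ✓; ∠(EN, NJ) = 90.00° ✓; |NJ| = 23.20 ✓; |KJ| = 31.03 ✓.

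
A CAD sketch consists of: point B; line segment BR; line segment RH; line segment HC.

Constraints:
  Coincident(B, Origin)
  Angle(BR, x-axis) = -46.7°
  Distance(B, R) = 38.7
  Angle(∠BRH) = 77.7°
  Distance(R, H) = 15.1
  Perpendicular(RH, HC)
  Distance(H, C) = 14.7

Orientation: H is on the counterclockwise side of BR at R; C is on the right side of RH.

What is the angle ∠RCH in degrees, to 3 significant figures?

45.8°

B is at the origin; BR runs at -46.7° with length 38.7, so R = 38.7·(cos -46.7°, sin -46.7°) = (26.5, -28.2). ∠BRH = 77.7°, so RH runs at -46.7° + (180° − 77.7°) = 55.6° from the x-axis; with |RH| = 15.1, H = R + 15.1·(cos 55.6°, sin 55.6°) = (35.1, -15.7). RH ⟂ HC; with |HC| = 14.7 on the right of RH, C = H + 14.7·(0.825, -0.565) = (47.2, -24.0). Then cos ∠RCH = CR·CH / (|CR||CH|), giving 45.8°.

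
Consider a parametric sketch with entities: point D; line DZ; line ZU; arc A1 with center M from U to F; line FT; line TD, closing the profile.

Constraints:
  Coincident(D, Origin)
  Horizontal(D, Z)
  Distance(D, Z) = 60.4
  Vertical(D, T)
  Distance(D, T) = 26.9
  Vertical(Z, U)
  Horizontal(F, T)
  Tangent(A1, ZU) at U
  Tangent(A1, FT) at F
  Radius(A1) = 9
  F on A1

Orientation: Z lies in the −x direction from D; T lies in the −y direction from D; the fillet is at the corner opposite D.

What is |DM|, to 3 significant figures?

54.4

D is at the origin; DZ is horizontal with |DZ| = 60.4 and Z on the −x side, so Z = (-60.4, 0.00). D and T share the same x with |DT| = 26.9 and T on the −y side, so T = (0.00, -26.9). The virtual corner opposite D is at (-60.4, -26.9). The tangent condition forces MU to be normal to ZU and tangency of A1 to FT means the radius MF is perpendicular to FT, with radius 9.0, so the center M sits 9.0 in from both sides at M = (-51.4, -17.9). Then |DM| = |M − D| = 54.4.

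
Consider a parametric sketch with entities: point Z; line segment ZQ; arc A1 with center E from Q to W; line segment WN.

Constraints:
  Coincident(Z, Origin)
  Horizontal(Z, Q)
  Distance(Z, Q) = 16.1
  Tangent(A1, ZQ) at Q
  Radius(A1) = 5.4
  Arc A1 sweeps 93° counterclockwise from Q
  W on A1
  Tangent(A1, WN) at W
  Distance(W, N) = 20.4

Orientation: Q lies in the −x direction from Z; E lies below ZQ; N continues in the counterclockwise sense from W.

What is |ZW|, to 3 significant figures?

22.2

The tangent condition forces EQ to be normal to ZQ, so E = Q + (0, -5.4) = (-16.1, -5.40). On A1, Q sits at bearing 90° from E; a 93° counterclockwise sweep puts W at bearing 183°, so W = E + 5.4·(cos 183°, sin 183°) = (-21.5, -5.68). Then |ZW| = |W − Z| = 22.2.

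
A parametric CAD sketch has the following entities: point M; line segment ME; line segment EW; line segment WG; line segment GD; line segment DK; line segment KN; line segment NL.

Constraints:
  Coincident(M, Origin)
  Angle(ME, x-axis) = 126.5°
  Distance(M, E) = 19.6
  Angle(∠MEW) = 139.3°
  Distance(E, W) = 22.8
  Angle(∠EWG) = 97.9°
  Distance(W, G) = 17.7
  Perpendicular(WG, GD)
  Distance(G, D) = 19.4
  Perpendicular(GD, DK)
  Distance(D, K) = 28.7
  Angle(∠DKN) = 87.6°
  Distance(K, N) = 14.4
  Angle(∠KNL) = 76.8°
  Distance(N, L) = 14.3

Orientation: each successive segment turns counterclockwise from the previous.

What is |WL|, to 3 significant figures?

9.48

∠DKN = 87.6° gives KN at 162° from the x-axis; with |KN| = 14.4, N = (-25.5, 28.8). ∠KNL = 76.8° gives NL at -95.1° from the x-axis; with |NL| = 14.3, L = (-26.8, 14.5). Then |WL| = |L − W| = 9.48.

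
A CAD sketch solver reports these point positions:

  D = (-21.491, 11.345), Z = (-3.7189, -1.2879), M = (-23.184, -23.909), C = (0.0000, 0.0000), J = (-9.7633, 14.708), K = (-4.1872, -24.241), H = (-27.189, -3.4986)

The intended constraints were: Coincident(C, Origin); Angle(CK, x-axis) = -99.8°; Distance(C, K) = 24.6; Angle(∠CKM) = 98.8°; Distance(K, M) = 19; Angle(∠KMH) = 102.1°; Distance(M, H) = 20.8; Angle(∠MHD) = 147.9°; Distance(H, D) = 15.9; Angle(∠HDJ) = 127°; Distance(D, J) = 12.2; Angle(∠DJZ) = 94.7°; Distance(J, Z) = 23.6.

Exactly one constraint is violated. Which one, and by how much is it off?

Distance(J, Z) = 23.6 — off by 6.50.

C = (0.00, 0.00) ✓; CK at -99.80° ✓; |CK| = 24.60 ✓; ∠CKM = 98.80° ✓; |KM| = 19.00 ✓; ∠KMH = 102.1° ✓; |MH| = 20.80 ✓; ∠MHD = 147.9° ✓; |HD| = 15.90 ✓; ∠HDJ = 127.0° ✓; |DJ| = 12.20 ✓; ∠DJZ = 94.70° ✓; |JZ| = 17.10 ✗.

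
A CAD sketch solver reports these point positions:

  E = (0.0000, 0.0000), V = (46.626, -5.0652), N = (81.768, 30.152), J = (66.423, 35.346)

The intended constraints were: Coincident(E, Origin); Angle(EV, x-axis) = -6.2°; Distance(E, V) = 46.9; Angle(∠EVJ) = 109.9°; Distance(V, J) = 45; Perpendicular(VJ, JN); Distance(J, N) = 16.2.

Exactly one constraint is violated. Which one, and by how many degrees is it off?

Perpendicular(VJ, JN) — off by 7.40°.

E = (0.00, 0.00) ✓; EV at -6.200° ✓; |EV| = 46.90 ✓; ∠EVJ = 109.9° ✓; |VJ| = 45.00 ✓; ∠(VJ, JN) = 82.60° ✗; |JN| = 16.20 ✓.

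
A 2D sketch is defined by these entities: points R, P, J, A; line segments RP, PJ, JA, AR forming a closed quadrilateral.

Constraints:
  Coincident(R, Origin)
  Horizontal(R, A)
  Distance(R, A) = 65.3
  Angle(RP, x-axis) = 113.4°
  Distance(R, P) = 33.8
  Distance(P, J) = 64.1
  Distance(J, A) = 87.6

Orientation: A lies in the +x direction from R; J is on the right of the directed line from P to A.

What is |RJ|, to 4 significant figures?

36.63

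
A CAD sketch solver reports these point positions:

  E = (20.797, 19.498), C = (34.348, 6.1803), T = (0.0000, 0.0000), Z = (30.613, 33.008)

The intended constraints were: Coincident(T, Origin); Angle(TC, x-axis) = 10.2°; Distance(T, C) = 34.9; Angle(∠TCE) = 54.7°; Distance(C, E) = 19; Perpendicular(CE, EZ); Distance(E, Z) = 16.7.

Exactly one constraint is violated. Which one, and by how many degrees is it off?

Perpendicular(CE, EZ) — off by 8.50°.

T = (0.00, 0.00) ✓; TC at 10.20° ✓; |TC| = 34.90 ✓; ∠TCE = 54.70° ✓; |CE| = 19.00 ✓; ∠(CE, EZ) = 81.50° ✗; |EZ| = 16.70 ✓.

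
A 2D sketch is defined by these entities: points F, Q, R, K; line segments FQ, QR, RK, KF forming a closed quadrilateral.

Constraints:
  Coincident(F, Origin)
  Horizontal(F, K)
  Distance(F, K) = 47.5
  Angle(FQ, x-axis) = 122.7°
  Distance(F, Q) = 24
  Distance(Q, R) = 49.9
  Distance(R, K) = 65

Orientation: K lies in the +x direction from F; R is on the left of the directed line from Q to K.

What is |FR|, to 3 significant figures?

61.5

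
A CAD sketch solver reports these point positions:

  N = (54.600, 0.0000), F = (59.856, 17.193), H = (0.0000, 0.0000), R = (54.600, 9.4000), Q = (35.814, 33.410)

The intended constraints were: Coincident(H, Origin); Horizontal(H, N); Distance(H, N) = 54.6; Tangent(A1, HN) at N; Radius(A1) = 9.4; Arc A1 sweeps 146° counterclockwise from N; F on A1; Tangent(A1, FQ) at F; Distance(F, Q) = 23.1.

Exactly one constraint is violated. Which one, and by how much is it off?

Distance(F, Q) = 23.1 — off by 5.90.

H = (0.00, 0.00) ✓; H.y = 0.00, N.y = 0.00 ✓; |HN| = 54.60 ✓; ∠(RN, NH) = 90.00° ✓; |RN| = 9.400 ✓; bearing(R→F) − bearing(R→N) = 146.0° ✓; |RF| = 9.400 ✓; ∠(RF, FQ) = 90.00° ✓; |FQ| = 29.00 ✗.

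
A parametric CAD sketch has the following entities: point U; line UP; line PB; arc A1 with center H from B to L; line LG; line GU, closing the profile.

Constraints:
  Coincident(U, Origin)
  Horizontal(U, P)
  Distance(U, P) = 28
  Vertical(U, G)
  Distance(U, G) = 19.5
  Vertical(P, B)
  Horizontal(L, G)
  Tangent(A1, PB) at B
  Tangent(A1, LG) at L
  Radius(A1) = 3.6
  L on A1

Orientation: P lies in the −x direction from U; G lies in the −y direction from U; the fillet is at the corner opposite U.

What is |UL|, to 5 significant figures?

31.235

U is at the origin; UP is horizontal with |UP| = 28.0 and P on the −x side, so P = (-28.000, 0.0000). U and G share the same x with |UG| = 19.5 and G on the −y side, so G = (0.0000, -19.500). The virtual corner opposite U is at (-28.000, -19.500). Since A1 is tangent to PB there, HB ⟂ PB and A1 meets LG tangentially, so HL is at right angles to LG, with radius 3.6, so the center H sits 3.6 in from both sides at H = (-24.400, -15.900). That places the tangent points at B = (-28.000, -15.900) on PB and L = (-24.400, -19.500) on LG. Then |UL| = |L − U| = 31.235.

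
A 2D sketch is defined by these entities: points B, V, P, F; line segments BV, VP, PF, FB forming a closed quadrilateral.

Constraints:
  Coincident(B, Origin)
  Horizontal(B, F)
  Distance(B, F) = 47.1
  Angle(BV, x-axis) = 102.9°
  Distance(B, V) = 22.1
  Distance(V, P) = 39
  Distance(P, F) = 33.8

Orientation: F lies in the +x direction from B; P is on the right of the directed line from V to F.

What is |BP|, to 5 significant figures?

19.364

B is at the origin; B and F share the same y with |BF| = 47.1 and F in +x, so F = (47.1, 0). BV runs at 102.9° with |BV| = 22.1, so V = (-4.9338, 21.542). P is determined by |VP| = 39.0 and |PF| = 33.8 together: it lies at the intersection of circle(V, 39.0) and circle(F, 33.8). With |VF| = 56.317, the foot of the radical line on VF is 31.519 from V and the perpendicular offset is √(39.0² − 31.519²) = 22.968. Taking the right-of-VF solution: P = (15.403, -11.736).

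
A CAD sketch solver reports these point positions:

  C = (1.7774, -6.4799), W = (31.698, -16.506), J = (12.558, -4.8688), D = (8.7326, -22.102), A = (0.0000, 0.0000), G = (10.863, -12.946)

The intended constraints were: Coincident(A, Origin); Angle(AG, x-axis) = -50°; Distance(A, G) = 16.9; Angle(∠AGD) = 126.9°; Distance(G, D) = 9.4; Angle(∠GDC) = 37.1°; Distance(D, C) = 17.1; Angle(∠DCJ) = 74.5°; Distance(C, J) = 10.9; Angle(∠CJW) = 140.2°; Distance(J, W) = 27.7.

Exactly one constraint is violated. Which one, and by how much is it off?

Distance(J, W) = 27.7 — off by 5.30.

A = (0.00, 0.00) ✓; AG at -50.00° ✓; |AG| = 16.90 ✓; ∠AGD = 126.9° ✓; |GD| = 9.401 ✓; ∠GDC = 37.10° ✓; |DC| = 17.10 ✓; ∠DCJ = 74.50° ✓; |CJ| = 10.90 ✓; ∠CJW = 140.2° ✓; |JW| = 22.40 ✗.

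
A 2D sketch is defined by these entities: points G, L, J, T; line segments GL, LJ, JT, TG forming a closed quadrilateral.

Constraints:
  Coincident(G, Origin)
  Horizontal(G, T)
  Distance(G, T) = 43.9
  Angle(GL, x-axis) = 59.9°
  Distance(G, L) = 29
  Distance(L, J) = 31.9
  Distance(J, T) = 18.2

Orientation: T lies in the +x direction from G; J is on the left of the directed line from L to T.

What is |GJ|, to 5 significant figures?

49.133

Checks: |LJ| = 31.90 ✓; |JT| = 18.20 ✓.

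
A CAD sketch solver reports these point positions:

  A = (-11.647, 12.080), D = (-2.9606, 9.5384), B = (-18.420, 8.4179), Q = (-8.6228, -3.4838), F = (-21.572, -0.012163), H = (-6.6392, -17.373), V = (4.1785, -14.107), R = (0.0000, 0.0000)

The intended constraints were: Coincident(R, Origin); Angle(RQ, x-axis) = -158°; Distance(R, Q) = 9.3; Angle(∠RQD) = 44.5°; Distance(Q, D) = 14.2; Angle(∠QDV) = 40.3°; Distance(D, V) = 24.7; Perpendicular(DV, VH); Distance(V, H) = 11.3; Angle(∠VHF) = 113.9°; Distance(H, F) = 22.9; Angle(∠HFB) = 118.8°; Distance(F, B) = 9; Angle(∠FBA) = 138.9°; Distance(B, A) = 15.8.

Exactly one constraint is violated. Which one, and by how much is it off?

Distance(B, A) = 15.8 — off by 8.10.

R = (0.00, 0.00) ✓; RQ at -158.0° ✓; |RQ| = 9.300 ✓; ∠RQD = 44.50° ✓; |QD| = 14.20 ✓; ∠QDV = 40.30° ✓; |DV| = 24.70 ✓; ∠(DV, VH) = 90.00° ✓; |VH| = 11.30 ✓; ∠VHF = 113.9° ✓; |HF| = 22.90 ✓; ∠HFB = 118.8° ✓; |FB| = 9.000 ✓; ∠FBA = 138.9° ✓; |BA| = 7.700 ✗.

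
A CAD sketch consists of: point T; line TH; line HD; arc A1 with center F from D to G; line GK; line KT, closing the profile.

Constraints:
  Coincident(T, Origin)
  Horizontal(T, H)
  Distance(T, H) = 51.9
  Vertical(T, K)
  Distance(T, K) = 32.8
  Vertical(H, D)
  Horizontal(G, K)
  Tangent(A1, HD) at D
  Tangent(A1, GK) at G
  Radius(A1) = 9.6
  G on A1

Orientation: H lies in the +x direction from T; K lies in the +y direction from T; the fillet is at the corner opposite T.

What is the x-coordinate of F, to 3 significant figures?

42.3

T is at the origin; TH is horizontal with |TH| = 51.9 and H on the +x side, so H = (51.9, 0.00). TK is vertical with |TK| = 32.8 and K on the +y side, so K = (0.00, 32.8). The virtual corner opposite T is at (51.9, 32.8). Since A1 is tangent to HD there, FD ⟂ HD and the tangent condition forces FG to be normal to GK, with radius 9.6, so the center F sits 9.6 in from both sides at F = (42.3, 23.2). So F.x = 42.3.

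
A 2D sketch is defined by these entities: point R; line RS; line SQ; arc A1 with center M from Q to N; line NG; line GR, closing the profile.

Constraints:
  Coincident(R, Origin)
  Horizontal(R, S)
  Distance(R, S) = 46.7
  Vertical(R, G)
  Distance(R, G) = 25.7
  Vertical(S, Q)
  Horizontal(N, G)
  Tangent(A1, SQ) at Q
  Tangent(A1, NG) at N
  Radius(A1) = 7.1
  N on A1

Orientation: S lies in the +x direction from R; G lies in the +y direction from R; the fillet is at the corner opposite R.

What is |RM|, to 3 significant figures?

43.8

R is at the origin; RS is horizontal with |RS| = 46.7 and S on the +x side, so S = (46.7, 0.00). RG is vertical with |RG| = 25.7 and G on the +y side, so G = (0.00, 25.7). The virtual corner opposite R is at (46.7, 25.7). Tangency of A1 to SQ means the radius MQ is perpendicular to SQ and tangency of A1 to NG means the radius MN is perpendicular to NG, with radius 7.1, so the center M sits 7.1 in from both sides at M = (39.6, 18.6). Then |RM| = |M − R| = 43.8.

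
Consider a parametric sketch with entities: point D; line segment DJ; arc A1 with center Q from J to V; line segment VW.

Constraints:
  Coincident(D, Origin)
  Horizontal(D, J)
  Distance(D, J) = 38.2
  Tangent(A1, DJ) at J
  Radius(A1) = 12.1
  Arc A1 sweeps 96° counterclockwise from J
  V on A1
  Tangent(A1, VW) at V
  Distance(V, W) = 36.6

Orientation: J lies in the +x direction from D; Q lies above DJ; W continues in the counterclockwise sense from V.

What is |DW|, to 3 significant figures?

68.0

D is at the origin; DJ is horizontal with |DJ| = 38.2 and J on the +x side, so J = (38.2, 0.00). The tangent condition forces QJ to be normal to DJ, so Q = J + (0, 12.1) = (38.2, 12.1). On A1, J sits at bearing -90° from Q; a 96° counterclockwise sweep puts V at bearing 6°, so V = Q + 12.1·(cos 6°, sin 6°) = (50.2, 13.4). A1 meets VW tangentially, so QV is at right angles to VW, so VW runs along (−sin 6°, cos 6°); with |VW| = 36.6, W = (46.4, 49.8). Then |DW| = |W − D| = 68.0.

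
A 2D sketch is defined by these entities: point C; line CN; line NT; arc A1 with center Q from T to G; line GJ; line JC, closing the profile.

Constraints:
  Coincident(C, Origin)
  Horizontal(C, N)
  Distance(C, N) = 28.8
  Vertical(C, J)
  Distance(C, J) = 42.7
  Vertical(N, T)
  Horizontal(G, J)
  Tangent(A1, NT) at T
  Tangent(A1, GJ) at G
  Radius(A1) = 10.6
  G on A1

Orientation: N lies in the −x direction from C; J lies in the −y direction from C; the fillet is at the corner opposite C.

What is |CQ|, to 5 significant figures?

36.901

C is at the origin; C and N share the same y with |CN| = 28.8 and N on the −x side, so N = (-28.800, 0.0000). CJ is vertical with |CJ| = 42.7 and J on the −y side, so J = (0.0000, -42.700). The virtual corner opposite C is at (-28.800, -42.700). Since A1 is tangent to NT there, QT ⟂ NT and the tangent condition forces QG to be normal to GJ, with radius 10.6, so the center Q sits 10.6 in from both sides at Q = (-18.200, -32.100). Then |CQ| = |Q − C| = 36.901.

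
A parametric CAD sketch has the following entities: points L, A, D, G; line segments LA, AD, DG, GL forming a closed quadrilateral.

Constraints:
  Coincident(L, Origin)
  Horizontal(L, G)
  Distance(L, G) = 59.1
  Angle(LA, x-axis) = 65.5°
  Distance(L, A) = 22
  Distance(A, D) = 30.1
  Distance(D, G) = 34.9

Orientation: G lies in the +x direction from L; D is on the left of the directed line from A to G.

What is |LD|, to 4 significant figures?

47.29

L is at the origin; LG is horizontal with |LG| = 59.1 and G in +x, so G = (59.1, 0). LA runs at 65.5° with |LA| = 22.0, so A = (9.123, 20.02). D is determined by |AD| = 30.1 and |DG| = 34.9 together: it lies at the intersection of circle(A, 30.1) and circle(G, 34.9). With |AG| = 53.84, the foot of the radical line on AG is 24.02 from A and the perpendicular offset is √(30.1² − 24.02²) = 18.14. Taking the left-of-AG solution: D = (38.17, 27.92).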